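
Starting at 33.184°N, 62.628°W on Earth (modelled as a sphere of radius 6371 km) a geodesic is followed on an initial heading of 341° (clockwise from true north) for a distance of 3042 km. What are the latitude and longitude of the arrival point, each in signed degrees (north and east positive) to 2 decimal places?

58.19°, -79.12°

Angular distance δ = d/R = 3042/6371 = 0.47748 rad; initial bearing θ = 5.9516 rad.
sin φ₂ = sin φ₁ cos δ + cos φ₁ sin δ cos θ = (0.5473)(0.8882) + (0.8369)(0.4595)(0.9455) = 0.8498, so φ₂ = 58.19°.
Δλ = atan2(sin θ sin δ cos φ₁, cos δ − sin φ₁ sin φ₂) = atan2(-0.1252, 0.4231) = -16.487°.
λ₂ = -62.628° − 16.487° = -79.12°.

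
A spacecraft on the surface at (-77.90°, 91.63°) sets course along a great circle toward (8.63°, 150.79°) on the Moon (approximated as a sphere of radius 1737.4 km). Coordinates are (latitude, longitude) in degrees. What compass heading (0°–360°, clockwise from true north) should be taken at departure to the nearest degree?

With φ₁ = -1.3596, φ₂ = 0.1506, Δλ = 1.0325 rad, the forward-azimuth formula gives
θ = atan2( sin Δλ cos φ₂ , cos φ₁ sin φ₂ − sin φ₁ cos φ₂ cos Δλ ) = atan2(0.8489, 0.5270) = 58.17°.
So the initial bearing is 58°.

58°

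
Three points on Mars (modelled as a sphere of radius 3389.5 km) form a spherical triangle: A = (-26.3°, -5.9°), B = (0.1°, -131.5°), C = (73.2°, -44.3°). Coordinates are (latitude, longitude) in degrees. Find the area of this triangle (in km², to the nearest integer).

28777427 km²

Side lengths (central angles): a = 1.5550, b = 1.7937, c = 2.1207 rad; semiperimeter s = 2.7347.
By l'Huilier's theorem, tan(E/4) = √[tan(s/2) tan((s−a)/2) tan((s−b)/2) tan((s−c)/2)], giving spherical excess E = 2.5048 rad.
Area = E·R² = 2.5048 × (3389.5)² ≈ 28777427 km².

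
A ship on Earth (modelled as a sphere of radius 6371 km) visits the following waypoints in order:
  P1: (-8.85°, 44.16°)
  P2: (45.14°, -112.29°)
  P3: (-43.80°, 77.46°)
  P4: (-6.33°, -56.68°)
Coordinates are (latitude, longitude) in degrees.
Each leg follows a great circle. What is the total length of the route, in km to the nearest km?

47411 km

Leg P1→P2: central angle 2.4158 rad, distance 15391.1 km.
Leg P2→P3: central angle 3.0180 rad, distance 19227.7 km.
Leg P3→P4: central angle 2.0078 rad, distance 12792.0 km.
Total: 15391.1 + 19227.7 + 12792.0 ≈ 47411 km.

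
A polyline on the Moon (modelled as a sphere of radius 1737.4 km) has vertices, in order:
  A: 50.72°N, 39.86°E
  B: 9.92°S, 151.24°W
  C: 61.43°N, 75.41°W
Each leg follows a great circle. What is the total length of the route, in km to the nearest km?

6982 km

Leg A→B: central angle 2.4118 rad, distance 4190.3 km.
Leg B→C: central angle 1.6068 rad, distance 2791.6 km.
Total: 4190.3 + 2791.6 ≈ 6982 km.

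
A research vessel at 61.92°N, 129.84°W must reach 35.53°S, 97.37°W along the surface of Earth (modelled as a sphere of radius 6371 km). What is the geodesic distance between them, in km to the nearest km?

11222 km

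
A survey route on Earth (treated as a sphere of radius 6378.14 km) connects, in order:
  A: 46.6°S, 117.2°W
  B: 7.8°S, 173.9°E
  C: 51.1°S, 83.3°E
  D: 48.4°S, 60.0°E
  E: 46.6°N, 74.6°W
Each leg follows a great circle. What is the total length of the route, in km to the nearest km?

Leg A→B: central angle 1.2200 rad, distance 7781.2 km.
Leg B→C: central angle 1.4715 rad, distance 9385.6 km.
Leg C→D: central angle 0.2658 rad, distance 1695.2 km.
Leg D→E: central angle 2.6132 rad, distance 16667.6 km.
Total: 7781.2 + 9385.6 + 1695.2 + 16667.6 ≈ 35530 km.

35530 km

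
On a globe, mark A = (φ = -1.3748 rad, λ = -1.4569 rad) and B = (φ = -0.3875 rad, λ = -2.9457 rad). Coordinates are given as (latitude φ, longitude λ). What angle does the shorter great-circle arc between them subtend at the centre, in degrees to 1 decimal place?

67.3°

Let φ₁ = -1.3748 rad, φ₂ = -0.3875 rad, and Δλ = -1.4888 rad.
cos c = sin φ₁ sin φ₂ + cos φ₁ cos φ₂ cos Δλ = (-0.9809)(-0.3779) + (0.1947)(0.9259)(0.0819) = 0.38541,
so c = arccos(0.38541) = 1.17515 rad.
So the angular separation is 67.3°.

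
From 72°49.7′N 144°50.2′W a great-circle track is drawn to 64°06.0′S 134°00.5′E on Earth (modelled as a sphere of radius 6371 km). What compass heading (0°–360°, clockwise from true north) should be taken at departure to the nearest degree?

233°

Δλ = -81.155° = -1.4164 rad.
y = sin Δλ · cos φ₂ = (-0.9881)(0.4368) = -0.4316
x = cos φ₁ sin φ₂ − sin φ₁ cos φ₂ cos Δλ = (0.2952)(-0.8996) − (0.9554)(0.4368)(0.1538) = -0.3298
θ = atan2(y, x) = -127.38°; adding 360° gives 233°.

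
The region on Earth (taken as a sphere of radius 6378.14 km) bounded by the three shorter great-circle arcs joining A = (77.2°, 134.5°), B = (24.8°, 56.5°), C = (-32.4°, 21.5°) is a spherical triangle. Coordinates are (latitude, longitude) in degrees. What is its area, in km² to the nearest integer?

16022946 km²

Side lengths (central angles): a = 1.1559, b = 2.2088, c = 1.1031 rad; semiperimeter s = 2.2339.
By l'Huilier's theorem, tan(E/4) = √[tan(s/2) tan((s−a)/2) tan((s−b)/2) tan((s−c)/2)], giving spherical excess E = 0.3939 rad.
Area = E·R² = 0.3939 × (6378.14)² ≈ 16022946 km².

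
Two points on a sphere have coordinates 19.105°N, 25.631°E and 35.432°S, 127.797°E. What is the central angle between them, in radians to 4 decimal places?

In radians: φ₁ = 0.3334, φ₂ = -0.6184, Δλ = 102.166° = 1.7831 rad.
Haversine: a = sin²(Δφ/2) + cos φ₁ cos φ₂ sin²(Δλ/2) = 0.2099 + (0.9449)(0.8148)(0.6054) = 0.67600.
Central angle c = 2·arcsin(√a) = 1.93051 rad.
So the angular separation is 1.9305 rad.

1.9305 rad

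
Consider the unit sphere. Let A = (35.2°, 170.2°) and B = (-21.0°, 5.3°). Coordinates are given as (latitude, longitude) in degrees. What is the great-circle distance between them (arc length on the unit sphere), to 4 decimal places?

2.8026

With latitudes φ₁ = 35.200°, φ₂ = -21.000° and longitude difference Δλ = -164.900°:
cos c = sin φ₁ sin φ₂ + cos φ₁ cos φ₂ cos Δλ = (0.5764)(-0.3584) + (0.8171)(0.9336)(-0.9655) = -0.94311,
so c = arccos(-0.94311) = 2.80265 rad.
On the unit sphere the arc length equals the central angle: 2.8026.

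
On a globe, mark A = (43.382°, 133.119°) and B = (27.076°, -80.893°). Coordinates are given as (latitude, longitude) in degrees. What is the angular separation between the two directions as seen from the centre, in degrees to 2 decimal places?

102.93°

With latitudes φ₁ = 43.382°, φ₂ = 27.076° and longitude difference Δλ = 145.988°:
Haversine: a = sin²(Δφ/2) + cos φ₁ cos φ₂ sin²(Δλ/2) = 0.0201 + (0.7268)(0.8904)(0.9145) = 0.61189.
Central angle c = 2·arcsin(√a) = 1.79649 rad.
So the angular separation is 102.93°.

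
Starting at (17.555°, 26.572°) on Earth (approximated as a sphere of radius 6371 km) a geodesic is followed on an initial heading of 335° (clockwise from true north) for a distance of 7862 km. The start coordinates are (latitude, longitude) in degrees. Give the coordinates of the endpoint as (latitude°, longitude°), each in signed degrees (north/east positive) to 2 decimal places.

Angular distance δ = d/R = 7862/6371 = 1.23403 rad; initial bearing θ = 5.8469 rad.
sin φ₂ = sin φ₁ cos δ + cos φ₁ sin δ cos θ = (0.3016)(0.3304) + (0.9534)(0.9438)(0.9063) = 0.9152, so φ₂ = 66.24°.
Δλ = atan2(sin θ sin δ cos φ₁, cos δ − sin φ₁ sin φ₂) = atan2(-0.3803, 0.0544) = -81.862°.
λ₂ = 26.572° − 81.862° = -55.29°.

66.24°, -55.29°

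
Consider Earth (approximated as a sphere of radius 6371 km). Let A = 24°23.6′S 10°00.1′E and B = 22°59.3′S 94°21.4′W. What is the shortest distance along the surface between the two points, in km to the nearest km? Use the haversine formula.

10305 km

In radians: φ₁ = -0.4257, φ₂ = -0.4012, Δλ = -104.358° = -1.8214 rad.
Haversine: a = sin²(Δφ/2) + cos φ₁ cos φ₂ sin²(Δλ/2) = 0.0002 + (0.9107)(0.9206)(0.6240) = 0.52331.
Central angle c = 2·arcsin(√a) = 1.61743 rad.
Distance = R·c = 6371 × 1.6174 ≈ 10305 km.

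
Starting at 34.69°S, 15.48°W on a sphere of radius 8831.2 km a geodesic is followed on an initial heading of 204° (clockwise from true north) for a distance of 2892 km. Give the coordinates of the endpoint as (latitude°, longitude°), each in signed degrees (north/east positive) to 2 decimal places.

Angular distance δ = d/R = 2892/8831.2 = 0.32748 rad; initial bearing θ = 3.5605 rad.
sin φ₂ = sin φ₁ cos δ + cos φ₁ sin δ cos θ = (-0.5691)(0.9469) + (0.8222)(0.3217)(-0.9135) = -0.7805, so φ₂ = -51.31°.
Δλ = atan2(sin θ sin δ cos φ₁, cos δ − sin φ₁ sin φ₂) = atan2(-0.1076, 0.5026) = -12.080°.
λ₂ = -15.480° − 12.080° = -27.56°.

-51.31°, -27.56°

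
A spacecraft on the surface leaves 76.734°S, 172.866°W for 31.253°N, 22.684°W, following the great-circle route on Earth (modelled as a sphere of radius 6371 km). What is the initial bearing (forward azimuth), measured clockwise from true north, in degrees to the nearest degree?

With φ₁ = -1.3393, φ₂ = 0.5455, Δλ = 2.6212 rad, the forward-azimuth formula gives
θ = atan2( sin Δλ cos φ₂ , cos φ₁ sin φ₂ − sin φ₁ cos φ₂ cos Δλ ) = atan2(0.4251, -0.6029) = 144.81°.
So the initial bearing is 145°.

145°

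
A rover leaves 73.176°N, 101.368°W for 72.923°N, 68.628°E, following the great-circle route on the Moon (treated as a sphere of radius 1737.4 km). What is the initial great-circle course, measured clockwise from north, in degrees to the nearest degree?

5°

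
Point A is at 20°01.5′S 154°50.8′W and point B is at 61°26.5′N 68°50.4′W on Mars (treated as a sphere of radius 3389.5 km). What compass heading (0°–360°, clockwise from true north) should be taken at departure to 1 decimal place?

29.7°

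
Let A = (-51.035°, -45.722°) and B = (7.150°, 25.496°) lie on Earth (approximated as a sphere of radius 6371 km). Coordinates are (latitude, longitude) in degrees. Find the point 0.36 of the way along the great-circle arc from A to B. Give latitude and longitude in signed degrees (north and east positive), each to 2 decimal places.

-34.58°, -10.42°

The central angle between A and B is δ = 1.4665 rad.
With f = 0.36, the slerp weights are sin((1−f)δ)/sin δ = 0.8111 and sin(fδ)/sin δ = 0.5065.
Weighted sum of the unit vectors: (0.8111)·(0.4390,-0.4502,-0.7775) + (0.5065)·(0.8956,0.4271,0.1245) = (0.8097, -0.1489, -0.5676).
Converting back: φ = atan2(z, √(x²+y²)) = -34.58°, λ = atan2(y, x) = -10.42°.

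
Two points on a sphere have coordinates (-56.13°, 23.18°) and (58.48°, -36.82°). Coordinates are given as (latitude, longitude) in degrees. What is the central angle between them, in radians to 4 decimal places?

2.1677 rad

Let φ₁ = -0.9797 rad, φ₂ = 1.0207 rad, and Δλ = -1.0472 rad.
Haversine: a = sin²(Δφ/2) + cos φ₁ cos φ₂ sin²(Δλ/2) = 0.7082 + (0.5573)(0.5228)(0.2500) = 0.78106.
Central angle c = 2·arcsin(√a) = 2.16774 rad.
So the angular separation is 2.1677 rad.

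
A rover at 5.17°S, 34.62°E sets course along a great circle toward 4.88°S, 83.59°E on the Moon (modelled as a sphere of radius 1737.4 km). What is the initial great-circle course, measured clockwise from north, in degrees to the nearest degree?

Δλ = 48.970° = 0.8547 rad.
y = sin Δλ · cos φ₂ = (0.7544)(0.9964) = 0.7516
x = cos φ₁ sin φ₂ − sin φ₁ cos φ₂ cos Δλ = (0.9959)(-0.0851) − (-0.0901)(0.9964)(0.6565) = -0.0258
θ = atan2(y, x) = 91.96°, so the bearing is 92°.

92°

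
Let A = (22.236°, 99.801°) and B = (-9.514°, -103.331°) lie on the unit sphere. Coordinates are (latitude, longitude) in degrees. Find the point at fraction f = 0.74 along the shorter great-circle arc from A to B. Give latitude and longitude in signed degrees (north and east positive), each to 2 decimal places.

Central angle δ = 2.6953 rad. Interpolating on the sphere with fraction f = 0.74:
P = [sin((1−f)δ)·A + sin(fδ)·B] / sin δ = 1.4939·A + 2.1119·B in Cartesian coordinates,
giving P = (-0.7157, -0.6641, 0.2163), i.e. latitude 12.49°, longitude -137.14°.

12.49°, -137.14°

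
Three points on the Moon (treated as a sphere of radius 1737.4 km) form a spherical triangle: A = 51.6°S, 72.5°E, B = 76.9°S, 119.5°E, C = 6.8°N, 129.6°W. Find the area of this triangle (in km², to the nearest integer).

Side lengths (central angles): a = 1.7677, b = 2.2973, c = 0.5369 rad; semiperimeter s = 2.3009.
By l'Huilier's theorem, tan(E/4) = √[tan(s/2) tan((s−a)/2) tan((s−b)/2) tan((s−c)/2)], giving spherical excess E = 0.1467 rad.
Area = E·R² = 0.1467 × (1737.4)² ≈ 442745 km².

442745 km²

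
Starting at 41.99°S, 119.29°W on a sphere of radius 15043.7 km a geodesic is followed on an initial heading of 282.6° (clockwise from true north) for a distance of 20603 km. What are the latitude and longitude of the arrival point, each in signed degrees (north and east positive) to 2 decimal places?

1.44°, 167.67°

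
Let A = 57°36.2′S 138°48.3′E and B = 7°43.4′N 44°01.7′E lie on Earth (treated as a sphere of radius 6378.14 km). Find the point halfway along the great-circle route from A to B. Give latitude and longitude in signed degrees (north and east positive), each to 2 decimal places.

-33.16°, 73.46°

The central angle between A and B is δ = 1.7291 rad.
With f = 0.5, the slerp weights are sin((1−f)δ)/sin δ = 0.7705 and sin(fδ)/sin δ = 0.7705.
Weighted sum of the unit vectors: (0.7705)·(-0.4032,0.3529,-0.8444) + (0.7705)·(0.7125,0.6887,0.1344) = (0.2383, 0.8025, -0.5470).
Converting back: φ = atan2(z, √(x²+y²)) = -33.16°, λ = atan2(y, x) = 73.46°.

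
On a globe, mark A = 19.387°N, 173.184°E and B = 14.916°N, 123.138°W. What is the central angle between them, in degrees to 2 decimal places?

60.68°

With latitudes φ₁ = 19.387°, φ₂ = 14.916° and longitude difference Δλ = 63.678°:
cos c = sin φ₁ sin φ₂ + cos φ₁ cos φ₂ cos Δλ = (0.3319)(0.2574) + (0.9433)(0.9663)(0.4434) = 0.48962,
so c = arccos(0.48962) = 1.05914 rad.
So the angular separation is 60.68°.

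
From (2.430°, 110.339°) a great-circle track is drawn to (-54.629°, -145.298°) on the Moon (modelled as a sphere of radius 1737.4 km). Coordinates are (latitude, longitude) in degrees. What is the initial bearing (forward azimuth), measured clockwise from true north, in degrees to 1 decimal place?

145.3°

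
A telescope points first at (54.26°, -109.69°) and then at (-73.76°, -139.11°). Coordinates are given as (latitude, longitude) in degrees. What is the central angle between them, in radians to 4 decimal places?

2.2614 rad

Let φ₁ = 0.9470 rad, φ₂ = -1.2874 rad, and Δλ = -0.5135 rad.
Haversine: a = sin²(Δφ/2) + cos φ₁ cos φ₂ sin²(Δλ/2) = 0.8080 + (0.5841)(0.2797)(0.0645) = 0.81850.
Central angle c = 2·arcsin(√a) = 2.26140 rad.
So the angular separation is 2.2614 rad.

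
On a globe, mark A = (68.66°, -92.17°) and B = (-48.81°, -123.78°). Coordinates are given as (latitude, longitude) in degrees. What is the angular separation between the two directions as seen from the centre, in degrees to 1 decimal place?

119.8°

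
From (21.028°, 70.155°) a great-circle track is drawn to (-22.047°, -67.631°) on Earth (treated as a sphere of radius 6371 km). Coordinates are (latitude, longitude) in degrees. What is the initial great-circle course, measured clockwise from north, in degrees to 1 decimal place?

Δλ = -137.786° = -2.4048 rad.
y = sin Δλ · cos φ₂ = (-0.6719)(0.9269) = -0.6228
x = cos φ₁ sin φ₂ − sin φ₁ cos φ₂ cos Δλ = (0.9334)(-0.3754) − (0.3588)(0.9269)(-0.7406) = -0.1040
θ = atan2(y, x) = -99.48°; adding 360° gives 260.5°.

260.5°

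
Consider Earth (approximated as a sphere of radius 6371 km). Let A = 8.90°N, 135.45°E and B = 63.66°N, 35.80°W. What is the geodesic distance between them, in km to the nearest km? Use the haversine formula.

11913 km

In radians: φ₁ = 0.1553, φ₂ = 1.1111, Δλ = -171.250° = -2.9889 rad.
Haversine: a = sin²(Δφ/2) + cos φ₁ cos φ₂ sin²(Δλ/2) = 0.2115 + (0.9880)(0.4437)(0.9942) = 0.64730.
Central angle c = 2·arcsin(√a) = 1.86984 rad.
Distance = R·c = 6371 × 1.8698 ≈ 11913 km.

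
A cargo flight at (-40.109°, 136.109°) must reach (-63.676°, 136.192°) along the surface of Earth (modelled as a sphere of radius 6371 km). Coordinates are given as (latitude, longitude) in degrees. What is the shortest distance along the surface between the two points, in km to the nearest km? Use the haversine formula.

2621 km

With latitudes φ₁ = -40.109°, φ₂ = -63.676° and longitude difference Δλ = 0.083°:
Haversine: a = sin²(Δφ/2) + cos φ₁ cos φ₂ sin²(Δλ/2) = 0.0417 + (0.7648)(0.4434)(0.0000) = 0.04170.
Central angle c = 2·arcsin(√a) = 0.41132 rad.
Distance = R·c = 6371 × 0.4113 ≈ 2621 km.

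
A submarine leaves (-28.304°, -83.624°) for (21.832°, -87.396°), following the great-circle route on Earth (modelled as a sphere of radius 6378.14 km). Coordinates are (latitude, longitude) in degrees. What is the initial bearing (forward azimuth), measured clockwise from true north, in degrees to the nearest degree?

Δλ = -3.772° = -0.0658 rad.
y = sin Δλ · cos φ₂ = (-0.0658)(0.9283) = -0.0611
x = cos φ₁ sin φ₂ − sin φ₁ cos φ₂ cos Δλ = (0.8804)(0.3719) − (-0.4741)(0.9283)(0.9978) = 0.7666
θ = atan2(y, x) = -4.55°; adding 360° gives 355°.

355°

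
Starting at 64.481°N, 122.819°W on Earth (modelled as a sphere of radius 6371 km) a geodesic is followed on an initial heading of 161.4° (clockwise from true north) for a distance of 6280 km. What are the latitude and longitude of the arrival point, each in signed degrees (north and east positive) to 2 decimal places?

9.09°, -107.20°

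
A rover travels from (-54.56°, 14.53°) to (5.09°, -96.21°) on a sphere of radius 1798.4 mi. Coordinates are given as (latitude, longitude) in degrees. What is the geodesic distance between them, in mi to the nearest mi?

3329 mi

With latitudes φ₁ = -54.560°, φ₂ = 5.090° and longitude difference Δλ = -110.740°:
cos c = sin φ₁ sin φ₂ + cos φ₁ cos φ₂ cos Δλ = (-0.8147)(0.0887) + (0.5799)(0.9961)(-0.3541) = -0.27681,
so c = arccos(-0.27681) = 1.85127 rad.
Distance = R·c = 1798.4 × 1.8513 ≈ 3329 mi.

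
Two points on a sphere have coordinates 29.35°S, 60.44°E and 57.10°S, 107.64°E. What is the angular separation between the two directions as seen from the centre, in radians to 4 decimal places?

With latitudes φ₁ = -29.350°, φ₂ = -57.100° and longitude difference Δλ = 47.200°:
Haversine: a = sin²(Δφ/2) + cos φ₁ cos φ₂ sin²(Δλ/2) = 0.0575 + (0.8716)(0.5432)(0.1603) = 0.13339.
Central angle c = 2·arcsin(√a) = 0.74775 rad.
So the angular separation is 0.7478 rad.

0.7478 rad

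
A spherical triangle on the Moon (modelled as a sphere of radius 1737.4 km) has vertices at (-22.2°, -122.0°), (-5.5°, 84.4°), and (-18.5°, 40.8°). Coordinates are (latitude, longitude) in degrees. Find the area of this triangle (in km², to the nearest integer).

Side lengths (central angles): a = 0.7756, b = 2.3730, c = 2.4804 rad; semiperimeter s = 2.8145.
By l'Huilier's theorem, tan(E/4) = √[tan(s/2) tan((s−a)/2) tan((s−b)/2) tan((s−c)/2)], giving spherical excess E = 2.1928 rad.
Area = E·R² = 2.1928 × (1737.4)² ≈ 6619105 km².

6619105 km²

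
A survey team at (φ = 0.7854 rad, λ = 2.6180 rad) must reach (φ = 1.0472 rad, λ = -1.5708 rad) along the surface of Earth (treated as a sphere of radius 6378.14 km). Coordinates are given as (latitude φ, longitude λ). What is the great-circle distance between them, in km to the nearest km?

7144 km

In radians: φ₁ = 0.7854, φ₂ = 1.0472, Δλ = 119.999° = 2.0944 rad.
cos c = sin φ₁ sin φ₂ + cos φ₁ cos φ₂ cos Δλ = (0.7071)(0.8660) + (0.7071)(0.5000)(-0.5000) = 0.43560,
so c = arccos(0.43560) = 1.12009 rad.
Distance = R·c = 6378.14 × 1.1201 ≈ 7144 km.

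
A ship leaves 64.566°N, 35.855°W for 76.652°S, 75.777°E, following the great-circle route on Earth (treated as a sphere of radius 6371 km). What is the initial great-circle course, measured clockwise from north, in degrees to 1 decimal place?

147.8°

Δλ = 111.632° = 1.9483 rad.
y = sin Δλ · cos φ₂ = (0.9296)(0.2309) = 0.2146
x = cos φ₁ sin φ₂ − sin φ₁ cos φ₂ cos Δλ = (0.4295)(-0.9730) − (0.9031)(0.2309)(-0.3686) = -0.3410
θ = atan2(y, x) = 147.82°, so the bearing is 147.8°.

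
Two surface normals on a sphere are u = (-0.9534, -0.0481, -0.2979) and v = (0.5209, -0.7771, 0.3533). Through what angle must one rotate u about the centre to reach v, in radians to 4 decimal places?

u·v = -0.5645; |u| = 1.0000, |v| = 1.0000.
cos θ = (u·v)/(|u||v|) = -0.5645, so θ = 2.1706 rad.

2.1706 rad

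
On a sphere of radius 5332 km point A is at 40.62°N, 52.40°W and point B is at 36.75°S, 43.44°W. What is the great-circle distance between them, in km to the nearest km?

With latitudes φ₁ = 40.620°, φ₂ = -36.750° and longitude difference Δλ = 8.960°:
cos c = sin φ₁ sin φ₂ + cos φ₁ cos φ₂ cos Δλ = (0.6510)(-0.5983) + (0.7590)(0.8013)(0.9878) = 0.21123,
so c = arccos(0.21123) = 1.35796 rad.
Distance = R·c = 5332 × 1.3580 ≈ 7241 km.

7241 km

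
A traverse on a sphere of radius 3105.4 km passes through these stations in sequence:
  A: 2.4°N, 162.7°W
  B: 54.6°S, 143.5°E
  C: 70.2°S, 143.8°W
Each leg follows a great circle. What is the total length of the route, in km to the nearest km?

Leg A→B: central angle 1.2580 rad, distance 3906.7 km.
Leg B→C: central angle 0.6001 rad, distance 1863.5 km.
Total: 3906.7 + 1863.5 ≈ 5770 km.

5770 km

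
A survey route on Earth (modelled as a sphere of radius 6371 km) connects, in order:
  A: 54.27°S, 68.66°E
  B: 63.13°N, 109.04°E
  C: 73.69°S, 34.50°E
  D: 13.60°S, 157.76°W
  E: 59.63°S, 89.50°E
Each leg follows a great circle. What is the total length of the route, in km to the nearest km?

49867 km

Leg A→B: central angle 2.1213 rad, distance 13514.5 km.
Leg B→C: central angle 2.5362 rad, distance 16158.4 km.
Leg C→D: central angle 1.6119 rad, distance 10269.2 km.
Leg D→E: central angle 1.5579 rad, distance 9925.2 km.
Total: 13514.5 + 16158.4 + 10269.2 + 9925.2 ≈ 49867 km.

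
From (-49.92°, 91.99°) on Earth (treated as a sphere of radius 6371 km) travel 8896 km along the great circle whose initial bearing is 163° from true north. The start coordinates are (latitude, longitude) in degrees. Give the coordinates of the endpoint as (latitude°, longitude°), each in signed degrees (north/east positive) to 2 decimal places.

Angular distance δ = d/R = 8896/6371 = 1.39633 rad; initial bearing θ = 2.8449 rad.
sin φ₂ = sin φ₁ cos δ + cos φ₁ sin δ cos θ = (-0.7651)(0.1736) + (0.6439)(0.9848)(-0.9563) = -0.7392, so φ₂ = -47.66°.
Δλ = atan2(sin θ sin δ cos φ₁, cos δ − sin φ₁ sin φ₂) = atan2(0.1854, -0.3920) = 154.690°.
λ₂ = 91.990° + 154.690° = 246.68° → -113.32° after wrapping to (−180°, 180°].

-47.66°, -113.32°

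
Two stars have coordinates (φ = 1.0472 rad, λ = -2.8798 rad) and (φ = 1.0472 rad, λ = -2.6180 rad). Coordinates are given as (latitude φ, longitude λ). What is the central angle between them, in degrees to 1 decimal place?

Let φ₁ = 1.0472 rad, φ₂ = 1.0472 rad, and Δλ = 0.2618 rad.
cos c = sin φ₁ sin φ₂ + cos φ₁ cos φ₂ cos Δλ = (0.8660)(0.8660) + (0.5000)(0.5000)(0.9659) = 0.99148,
so c = arccos(0.99148) = 0.13062 rad.
So the angular separation is 7.5°.

7.5°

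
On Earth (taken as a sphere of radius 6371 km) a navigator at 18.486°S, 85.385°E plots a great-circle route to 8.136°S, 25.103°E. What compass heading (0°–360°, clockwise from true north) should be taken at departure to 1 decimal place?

271.4°

With φ₁ = -0.3226, φ₂ = -0.1420, Δλ = -1.0521 rad, the forward-azimuth formula gives
θ = atan2( sin Δλ cos φ₂ , cos φ₁ sin φ₂ − sin φ₁ cos φ₂ cos Δλ ) = atan2(-0.8597, 0.0214) = -88.58°.
Adding 360° brings this into [0°, 360°): 271.4°.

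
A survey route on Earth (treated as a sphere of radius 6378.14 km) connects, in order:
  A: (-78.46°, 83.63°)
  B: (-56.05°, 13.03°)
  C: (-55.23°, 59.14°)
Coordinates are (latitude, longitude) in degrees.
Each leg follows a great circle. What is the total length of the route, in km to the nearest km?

Leg A→B: central angle 0.5551 rad, distance 3540.3 km.
Leg B→C: central angle 0.4459 rad, distance 2844.2 km.
Total: 3540.3 + 2844.2 ≈ 6384 km.

6384 km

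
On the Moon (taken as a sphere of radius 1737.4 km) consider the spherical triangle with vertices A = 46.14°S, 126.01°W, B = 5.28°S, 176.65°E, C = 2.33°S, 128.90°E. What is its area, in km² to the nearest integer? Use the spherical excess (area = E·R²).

Side lengths (central angles): a = 0.8329, b = 1.7223, c = 1.1167 rad; semiperimeter s = 1.8359.
By l'Huilier's theorem, tan(E/4) = √[tan(s/2) tan((s−a)/2) tan((s−b)/2) tan((s−c)/2)], giving spherical excess E = 0.4928 rad.
Area = E·R² = 0.4928 × (1737.4)² ≈ 1487669 km².

1487669 km²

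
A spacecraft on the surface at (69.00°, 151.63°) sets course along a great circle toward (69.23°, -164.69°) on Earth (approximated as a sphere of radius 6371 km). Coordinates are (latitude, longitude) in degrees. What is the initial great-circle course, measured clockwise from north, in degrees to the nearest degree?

69°

Δλ = 43.680° = 0.7624 rad.
y = sin Δλ · cos φ₂ = (0.6906)(0.3546) = 0.2449
x = cos φ₁ sin φ₂ − sin φ₁ cos φ₂ cos Δλ = (0.3584)(0.9350) − (0.9336)(0.3546)(0.7232) = 0.0956
θ = atan2(y, x) = 68.67°, so the bearing is 69°.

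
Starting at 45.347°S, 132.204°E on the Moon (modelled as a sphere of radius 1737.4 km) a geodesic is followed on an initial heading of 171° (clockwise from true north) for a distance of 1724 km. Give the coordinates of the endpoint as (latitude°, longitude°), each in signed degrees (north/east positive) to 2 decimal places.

-75.97°, -80.50°

Angular distance δ = d/R = 1724/1737.4 = 0.99229 rad; initial bearing θ = 2.9845 rad.
sin φ₂ = sin φ₁ cos δ + cos φ₁ sin δ cos θ = (-0.7114)(0.5468) + (0.7028)(0.8373)(-0.9877) = -0.9702, so φ₂ = -75.97°.
Δλ = atan2(sin θ sin δ cos φ₁, cos δ − sin φ₁ sin φ₂) = atan2(0.0921, -0.1434) = 147.298°.
λ₂ = 132.204° + 147.298° = 279.50° → -80.50° after wrapping to (−180°, 180°].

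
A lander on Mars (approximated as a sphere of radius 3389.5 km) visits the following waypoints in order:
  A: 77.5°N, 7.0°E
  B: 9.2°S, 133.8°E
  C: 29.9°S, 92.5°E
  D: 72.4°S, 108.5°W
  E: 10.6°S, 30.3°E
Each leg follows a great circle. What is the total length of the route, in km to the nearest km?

Leg A→B: central angle 1.8588 rad, distance 6300.5 km.
Leg B→C: central angle 0.7633 rad, distance 2587.1 km.
Leg C→D: central angle 1.3383 rad, distance 4536.1 km.
Leg D→E: central angle 1.6191 rad, distance 5487.9 km.
Total: 6300.5 + 2587.1 + 4536.1 + 5487.9 ≈ 18912 km.

18912 km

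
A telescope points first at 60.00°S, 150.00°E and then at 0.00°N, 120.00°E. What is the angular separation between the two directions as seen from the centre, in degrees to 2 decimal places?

With latitudes φ₁ = -60.000°, φ₂ = 0.000° and longitude difference Δλ = -30.000°:
Haversine: a = sin²(Δφ/2) + cos φ₁ cos φ₂ sin²(Δλ/2) = 0.2500 + (0.5000)(1.0000)(0.0670) = 0.28349.
Central angle c = 2·arcsin(√a) = 1.12296 rad.
So the angular separation is 64.34°.

64.34°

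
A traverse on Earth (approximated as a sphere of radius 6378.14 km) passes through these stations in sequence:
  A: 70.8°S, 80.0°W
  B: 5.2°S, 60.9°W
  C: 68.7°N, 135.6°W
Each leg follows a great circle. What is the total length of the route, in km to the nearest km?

17377 km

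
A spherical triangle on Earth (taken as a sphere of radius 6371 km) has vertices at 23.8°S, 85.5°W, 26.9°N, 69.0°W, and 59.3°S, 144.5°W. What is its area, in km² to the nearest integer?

6766734 km²

Side lengths (central angles): a = 1.8494, b = 0.9427, c = 0.9276 rad; semiperimeter s = 1.8599.
By l'Huilier's theorem, tan(E/4) = √[tan(s/2) tan((s−a)/2) tan((s−b)/2) tan((s−c)/2)], giving spherical excess E = 0.1667 rad.
Area = E·R² = 0.1667 × (6371)² ≈ 6766734 km².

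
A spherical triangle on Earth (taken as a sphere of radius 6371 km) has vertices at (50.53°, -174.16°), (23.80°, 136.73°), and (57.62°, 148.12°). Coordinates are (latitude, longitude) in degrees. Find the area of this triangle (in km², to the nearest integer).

Side lengths (central angles): a = 0.6074, b = 0.3996, c = 0.8062 rad; semiperimeter s = 0.9066.
By l'Huilier's theorem, tan(E/4) = √[tan(s/2) tan((s−a)/2) tan((s−b)/2) tan((s−c)/2)], giving spherical excess E = 0.1236 rad.
Area = E·R² = 0.1236 × (6371)² ≈ 5017896 km².

5017896 km²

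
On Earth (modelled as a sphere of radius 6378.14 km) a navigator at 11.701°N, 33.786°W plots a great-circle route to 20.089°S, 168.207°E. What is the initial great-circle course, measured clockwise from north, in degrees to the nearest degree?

With φ₁ = 0.2042, φ₂ = -0.3506, Δλ = -2.7577 rad, the forward-azimuth formula gives
θ = atan2( sin Δλ cos φ₂ , cos φ₁ sin φ₂ − sin φ₁ cos φ₂ cos Δλ ) = atan2(-0.3517, -0.1597) = -114.43°.
Adding 360° brings this into [0°, 360°): 246°.

246°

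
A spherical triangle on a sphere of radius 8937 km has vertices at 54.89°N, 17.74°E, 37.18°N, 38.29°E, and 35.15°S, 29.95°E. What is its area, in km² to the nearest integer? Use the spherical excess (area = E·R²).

Side lengths (central angles): a = 1.2696, b = 1.5821, c = 0.3938 rad; semiperimeter s = 1.6228.
By l'Huilier's theorem, tan(E/4) = √[tan(s/2) tan((s−a)/2) tan((s−b)/2) tan((s−c)/2)], giving spherical excess E = 0.2075 rad.
Area = E·R² = 0.2075 × (8937)² ≈ 16574949 km².

16574949 km²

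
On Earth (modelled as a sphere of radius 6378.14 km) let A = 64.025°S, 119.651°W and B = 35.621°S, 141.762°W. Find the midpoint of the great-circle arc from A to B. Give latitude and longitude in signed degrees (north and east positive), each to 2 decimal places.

-50.30°, -134.06°

The central angle between A and B is δ = 0.5483 rad.
With f = 0.5, the slerp weights are sin((1−f)δ)/sin δ = 0.5194 and sin(fδ)/sin δ = 0.5194.
Weighted sum of the unit vectors: (0.5194)·(-0.2167,-0.3806,-0.8990) + (0.5194)·(-0.6385,-0.5031,-0.5824) = (-0.4442, -0.4590, -0.7694).
Converting back: φ = atan2(z, √(x²+y²)) = -50.30°, λ = atan2(y, x) = -134.06°.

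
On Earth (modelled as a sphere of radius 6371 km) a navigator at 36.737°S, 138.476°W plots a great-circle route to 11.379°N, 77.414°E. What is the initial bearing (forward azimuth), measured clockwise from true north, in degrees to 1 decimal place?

241.1°

Δλ = -144.110° = -2.5152 rad.
y = sin Δλ · cos φ₂ = (-0.5862)(0.9803) = -0.5747
x = cos φ₁ sin φ₂ − sin φ₁ cos φ₂ cos Δλ = (0.8014)(0.1973) − (-0.5981)(0.9803)(-0.8101) = -0.3169
θ = atan2(y, x) = -118.88°; adding 360° gives 241.1°.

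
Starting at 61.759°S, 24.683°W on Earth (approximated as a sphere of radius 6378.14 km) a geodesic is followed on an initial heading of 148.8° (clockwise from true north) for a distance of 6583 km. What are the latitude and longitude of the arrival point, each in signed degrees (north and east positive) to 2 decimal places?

-53.07°, 107.58°

Angular distance δ = d/R = 6583/6378.14 = 1.03212 rad; initial bearing θ = 2.5970 rad.
sin φ₂ = sin φ₁ cos δ + cos φ₁ sin δ cos θ = (-0.8810)(0.5130) + (0.4732)(0.8584)(-0.8554) = -0.7994, so φ₂ = -53.07°.
Δλ = atan2(sin θ sin δ cos φ₁, cos δ − sin φ₁ sin φ₂) = atan2(0.2104, -0.1912) = 132.263°.
λ₂ = -24.683° + 132.263° = 107.58°.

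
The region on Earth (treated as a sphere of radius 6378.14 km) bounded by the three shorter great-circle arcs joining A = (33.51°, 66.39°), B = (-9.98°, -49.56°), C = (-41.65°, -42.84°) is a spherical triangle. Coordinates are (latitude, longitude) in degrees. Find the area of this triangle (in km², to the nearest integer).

39828754 km²

Side lengths (central angles): a = 0.5623, b = 2.1799, c = 2.0432 rad; semiperimeter s = 2.3927.
By l'Huilier's theorem, tan(E/4) = √[tan(s/2) tan((s−a)/2) tan((s−b)/2) tan((s−c)/2)], giving spherical excess E = 0.9791 rad.
Area = E·R² = 0.9791 × (6378.14)² ≈ 39828754 km².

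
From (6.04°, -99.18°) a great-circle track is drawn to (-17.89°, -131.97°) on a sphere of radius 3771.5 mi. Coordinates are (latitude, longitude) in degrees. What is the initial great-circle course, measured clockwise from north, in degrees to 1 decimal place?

With φ₁ = 0.1054, φ₂ = -0.3122, Δλ = -0.5723 rad, the forward-azimuth formula gives
θ = atan2( sin Δλ cos φ₂ , cos φ₁ sin φ₂ − sin φ₁ cos φ₂ cos Δλ ) = atan2(-0.5154, -0.3897) = -127.09°.
Adding 360° brings this into [0°, 360°): 232.9°.

232.9°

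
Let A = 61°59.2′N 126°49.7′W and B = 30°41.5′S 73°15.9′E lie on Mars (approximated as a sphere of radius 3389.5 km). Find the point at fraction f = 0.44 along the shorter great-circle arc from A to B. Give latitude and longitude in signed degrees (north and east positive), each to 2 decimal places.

47.91°, 98.55°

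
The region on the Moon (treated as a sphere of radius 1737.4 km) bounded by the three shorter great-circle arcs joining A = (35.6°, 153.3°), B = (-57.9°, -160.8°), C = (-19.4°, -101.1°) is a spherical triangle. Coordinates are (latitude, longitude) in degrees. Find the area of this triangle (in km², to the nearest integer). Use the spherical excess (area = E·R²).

4153994 km²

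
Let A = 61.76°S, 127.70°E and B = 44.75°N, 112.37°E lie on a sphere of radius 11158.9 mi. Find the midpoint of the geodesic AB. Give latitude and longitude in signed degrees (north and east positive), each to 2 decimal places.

Central angle δ = 1.8714 rad. Interpolating on the sphere with fraction f = 0.5:
P = [sin((1−f)δ)·A + sin(fδ)·B] / sin δ = 0.8428·A + 0.8428·B in Cartesian coordinates,
giving P = (-0.4717, 0.8691, -0.1491), i.e. latitude -8.58°, longitude 118.49°.

-8.58°, 118.49°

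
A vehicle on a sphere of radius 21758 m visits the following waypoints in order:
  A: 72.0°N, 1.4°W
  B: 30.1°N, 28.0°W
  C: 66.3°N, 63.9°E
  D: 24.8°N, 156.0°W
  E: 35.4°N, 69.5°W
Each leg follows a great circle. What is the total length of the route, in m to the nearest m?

100615 m

Leg A→B: central angle 0.7727 rad, distance 16812.9 m.
Leg B→C: central angle 1.1066 rad, distance 24077.9 m.
Leg C→D: central angle 1.4665 rad, distance 31907.1 m.
Leg D→E: central angle 1.2785 rad, distance 27817.6 m.
Total: 16812.9 + 24077.9 + 31907.1 + 27817.6 ≈ 100615 m.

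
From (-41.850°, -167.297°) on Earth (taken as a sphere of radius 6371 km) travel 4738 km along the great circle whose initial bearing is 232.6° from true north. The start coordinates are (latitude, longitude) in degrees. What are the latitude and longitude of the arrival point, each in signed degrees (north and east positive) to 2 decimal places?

-52.88°, 129.69°

Angular distance δ = d/R = 4738/6371 = 0.74368 rad; initial bearing θ = 4.0596 rad.
sin φ₂ = sin φ₁ cos δ + cos φ₁ sin δ cos θ = (-0.6672)(0.7360) + (0.7449)(0.6770)(-0.6074) = -0.7973, so φ₂ = -52.88°.
Δλ = atan2(sin θ sin δ cos φ₁, cos δ − sin φ₁ sin φ₂) = atan2(-0.4006, 0.2040) = -63.013°.
λ₂ = -167.297° − 63.013° = -230.31° → 129.69° after wrapping to (−180°, 180°].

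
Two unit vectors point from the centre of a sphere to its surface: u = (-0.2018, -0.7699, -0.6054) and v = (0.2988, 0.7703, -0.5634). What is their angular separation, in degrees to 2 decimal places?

u·v = -0.3123; |u| = 1.0000, |v| = 1.0000.
cos θ = (u·v)/(|u||v|) = -0.3123, so θ = 108.20°.

108.20°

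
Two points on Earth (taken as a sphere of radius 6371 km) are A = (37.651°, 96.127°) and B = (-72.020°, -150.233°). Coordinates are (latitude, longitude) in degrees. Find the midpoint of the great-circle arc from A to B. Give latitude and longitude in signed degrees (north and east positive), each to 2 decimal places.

The central angle between A and B is δ = 2.3172 rad.
With f = 0.5, the slerp weights are sin((1−f)δ)/sin δ = 1.2481 and sin(fδ)/sin δ = 1.2481.
Weighted sum of the unit vectors: (1.2481)·(-0.0845,0.7872,0.6109) + (1.2481)·(-0.2680,-0.1533,-0.9512) = (-0.4399, 0.7913, -0.4247).
Converting back: φ = atan2(z, √(x²+y²)) = -25.13°, λ = atan2(y, x) = 119.07°.

-25.13°, 119.07°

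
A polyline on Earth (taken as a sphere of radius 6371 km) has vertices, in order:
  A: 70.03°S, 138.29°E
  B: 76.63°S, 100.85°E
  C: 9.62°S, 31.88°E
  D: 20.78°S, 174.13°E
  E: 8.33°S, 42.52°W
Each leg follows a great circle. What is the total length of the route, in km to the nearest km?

39348 km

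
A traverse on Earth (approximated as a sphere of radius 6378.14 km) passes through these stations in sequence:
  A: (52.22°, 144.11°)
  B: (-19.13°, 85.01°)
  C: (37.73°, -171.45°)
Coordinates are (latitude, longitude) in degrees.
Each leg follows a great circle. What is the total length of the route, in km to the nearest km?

22249 km

Leg A→B: central angle 1.5326 rad, distance 9774.9 km.
Leg B→C: central angle 1.9557 rad, distance 12473.8 km.
Total: 9774.9 + 12473.8 ≈ 22249 km.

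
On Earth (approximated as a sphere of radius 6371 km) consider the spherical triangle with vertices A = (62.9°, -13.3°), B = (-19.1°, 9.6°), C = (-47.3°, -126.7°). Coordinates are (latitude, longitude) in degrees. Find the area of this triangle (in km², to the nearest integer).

113613111 km²

Side lengths (central angles): a = 1.7955, b = 2.4606, c = 1.4654 rad; semiperimeter s = 2.8607.
By l'Huilier's theorem, tan(E/4) = √[tan(s/2) tan((s−a)/2) tan((s−b)/2) tan((s−c)/2)], giving spherical excess E = 2.7991 rad.
Area = E·R² = 2.7991 × (6371)² ≈ 113613111 km².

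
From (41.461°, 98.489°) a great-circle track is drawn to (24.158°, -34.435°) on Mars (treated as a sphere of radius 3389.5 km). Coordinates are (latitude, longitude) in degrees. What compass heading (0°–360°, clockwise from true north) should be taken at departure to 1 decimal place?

With φ₁ = 0.7236, φ₂ = 0.4216, Δλ = -2.3200 rad, the forward-azimuth formula gives
θ = atan2( sin Δλ cos φ₂ , cos φ₁ sin φ₂ − sin φ₁ cos φ₂ cos Δλ ) = atan2(-0.6681, 0.7181) = -42.93°.
Adding 360° brings this into [0°, 360°): 317.1°.

317.1°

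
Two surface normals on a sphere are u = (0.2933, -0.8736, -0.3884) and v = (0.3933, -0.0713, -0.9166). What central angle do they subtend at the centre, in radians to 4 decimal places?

1.0079 rad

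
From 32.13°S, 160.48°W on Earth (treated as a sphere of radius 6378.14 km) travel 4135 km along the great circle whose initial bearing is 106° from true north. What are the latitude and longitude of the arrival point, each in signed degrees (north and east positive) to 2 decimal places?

-34.39°, -115.78°

Angular distance δ = d/R = 4135/6378.14 = 0.64831 rad; initial bearing θ = 1.8500 rad.
sin φ₂ = sin φ₁ cos δ + cos φ₁ sin δ cos θ = (-0.5318)(0.7971) + (0.8468)(0.6038)(-0.2756) = -0.5649, so φ₂ = -34.39°.
Δλ = atan2(sin θ sin δ cos φ₁, cos δ − sin φ₁ sin φ₂) = atan2(0.4915, 0.4967) = 44.703°.
λ₂ = -160.480° + 44.703° = -115.78°.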